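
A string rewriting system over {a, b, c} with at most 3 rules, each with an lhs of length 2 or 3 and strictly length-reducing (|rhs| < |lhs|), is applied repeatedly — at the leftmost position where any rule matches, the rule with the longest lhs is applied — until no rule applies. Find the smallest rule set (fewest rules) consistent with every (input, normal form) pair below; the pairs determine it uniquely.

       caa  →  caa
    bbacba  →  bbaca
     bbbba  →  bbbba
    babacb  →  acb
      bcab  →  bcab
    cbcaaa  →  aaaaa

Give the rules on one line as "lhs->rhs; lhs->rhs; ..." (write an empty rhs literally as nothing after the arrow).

bab->; cba->ca; cbc->aa

  | caa
  | bbacba => bbaca
  | bbbba
  | babacb => acb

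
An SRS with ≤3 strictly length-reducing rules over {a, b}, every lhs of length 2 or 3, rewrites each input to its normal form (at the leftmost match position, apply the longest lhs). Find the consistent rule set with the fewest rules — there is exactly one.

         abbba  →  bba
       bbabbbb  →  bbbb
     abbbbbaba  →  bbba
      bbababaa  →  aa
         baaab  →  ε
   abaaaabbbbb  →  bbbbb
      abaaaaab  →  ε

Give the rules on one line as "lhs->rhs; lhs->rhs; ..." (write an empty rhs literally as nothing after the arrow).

aab->b; ab->; bab->

  | abbba => bba
  | bbabbbb => bbbb
  | abbbbbaba => bbbbaba => bbba
  | bbababaa => babaa => aa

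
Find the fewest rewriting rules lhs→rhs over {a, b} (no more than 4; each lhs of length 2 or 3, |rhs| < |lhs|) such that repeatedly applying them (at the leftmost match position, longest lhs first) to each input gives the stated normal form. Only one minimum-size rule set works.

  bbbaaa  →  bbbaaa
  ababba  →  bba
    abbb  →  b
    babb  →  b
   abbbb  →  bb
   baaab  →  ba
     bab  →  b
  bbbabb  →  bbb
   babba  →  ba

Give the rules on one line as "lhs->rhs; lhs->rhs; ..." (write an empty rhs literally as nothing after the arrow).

aab->; ab->; aba->; abb->

  | bbbaaa
  | ababba => bba
  | abbb => b
  | babb => b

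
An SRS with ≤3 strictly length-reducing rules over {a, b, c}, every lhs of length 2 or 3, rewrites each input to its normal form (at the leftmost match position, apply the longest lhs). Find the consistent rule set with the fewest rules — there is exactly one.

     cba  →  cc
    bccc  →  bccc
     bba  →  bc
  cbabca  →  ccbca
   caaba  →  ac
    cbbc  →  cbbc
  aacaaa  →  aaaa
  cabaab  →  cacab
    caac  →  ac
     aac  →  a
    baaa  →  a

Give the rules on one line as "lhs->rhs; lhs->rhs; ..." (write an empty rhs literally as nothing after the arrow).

  | cba => cc
  | bccc
  | bba => bc
  | cbabca => ccbca

aac->a; ba->c; caa->a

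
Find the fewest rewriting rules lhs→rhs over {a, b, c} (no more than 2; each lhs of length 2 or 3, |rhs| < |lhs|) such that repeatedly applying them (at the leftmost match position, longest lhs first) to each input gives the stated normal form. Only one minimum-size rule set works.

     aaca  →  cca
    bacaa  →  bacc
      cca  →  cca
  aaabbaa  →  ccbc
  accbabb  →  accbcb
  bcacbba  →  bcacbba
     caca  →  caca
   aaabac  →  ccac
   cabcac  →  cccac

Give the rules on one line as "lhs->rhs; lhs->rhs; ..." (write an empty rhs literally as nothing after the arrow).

  | aaca => cca
  | bacaa => bacc
  | cca
  | aaabbaa => cabbaa => ccbaa => ccbc

aa->c; ab->c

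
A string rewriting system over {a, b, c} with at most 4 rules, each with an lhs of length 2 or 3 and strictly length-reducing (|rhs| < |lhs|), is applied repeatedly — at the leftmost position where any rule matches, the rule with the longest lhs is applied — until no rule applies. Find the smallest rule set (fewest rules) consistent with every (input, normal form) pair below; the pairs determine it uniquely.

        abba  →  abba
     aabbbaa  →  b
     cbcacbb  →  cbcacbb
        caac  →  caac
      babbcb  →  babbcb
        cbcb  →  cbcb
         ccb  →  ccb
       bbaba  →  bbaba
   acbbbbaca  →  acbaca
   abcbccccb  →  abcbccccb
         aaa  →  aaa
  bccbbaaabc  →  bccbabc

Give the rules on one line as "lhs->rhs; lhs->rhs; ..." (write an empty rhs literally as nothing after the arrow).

  | abba
  | aabbbaa => bbaa => b
  | cbcacbb
  | caac

aab->; baa->; bbb->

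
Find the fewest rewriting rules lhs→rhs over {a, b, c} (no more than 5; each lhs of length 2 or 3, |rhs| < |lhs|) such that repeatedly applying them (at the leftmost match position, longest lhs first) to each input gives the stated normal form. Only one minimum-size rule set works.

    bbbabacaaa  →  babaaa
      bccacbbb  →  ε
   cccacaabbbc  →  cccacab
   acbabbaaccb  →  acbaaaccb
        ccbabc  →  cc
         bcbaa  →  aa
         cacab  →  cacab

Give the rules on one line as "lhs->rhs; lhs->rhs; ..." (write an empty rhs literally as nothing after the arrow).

abc->b; bac->b; bb->; bc->b

  | bbbabacaaa => babacaaa => babaaa
  | bccacbbb => bcacbbb => bacbbb => bbbb => bb => ε
  | cccacaabbbc => cccacaabc => cccacab
  | acbabbaaccb => acbaaaccb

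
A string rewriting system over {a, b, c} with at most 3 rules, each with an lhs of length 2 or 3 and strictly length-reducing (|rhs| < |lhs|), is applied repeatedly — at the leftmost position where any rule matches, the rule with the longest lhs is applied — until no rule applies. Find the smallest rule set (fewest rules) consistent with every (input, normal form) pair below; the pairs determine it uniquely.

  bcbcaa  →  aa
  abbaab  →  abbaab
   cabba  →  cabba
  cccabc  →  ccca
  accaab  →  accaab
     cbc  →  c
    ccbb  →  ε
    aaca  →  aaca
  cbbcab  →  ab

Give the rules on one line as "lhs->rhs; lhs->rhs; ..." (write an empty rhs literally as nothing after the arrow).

bc->; cb->

  | bcbcaa => bcaa => aa
  | abbaab
  | cabba
  | cccabc => ccca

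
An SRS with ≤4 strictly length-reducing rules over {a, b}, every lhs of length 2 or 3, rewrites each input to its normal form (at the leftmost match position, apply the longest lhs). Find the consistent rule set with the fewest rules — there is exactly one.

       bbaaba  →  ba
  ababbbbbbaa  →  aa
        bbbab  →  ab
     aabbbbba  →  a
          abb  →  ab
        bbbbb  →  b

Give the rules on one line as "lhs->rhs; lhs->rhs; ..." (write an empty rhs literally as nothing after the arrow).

  | bbaaba => baaba => ba
  | ababbbbbbaa => bbbbbbaa => bbbaa => aa
  | bbbab => ab
  | aabbbbba => aabba => aaba => a

aba->; bb->b; bbb->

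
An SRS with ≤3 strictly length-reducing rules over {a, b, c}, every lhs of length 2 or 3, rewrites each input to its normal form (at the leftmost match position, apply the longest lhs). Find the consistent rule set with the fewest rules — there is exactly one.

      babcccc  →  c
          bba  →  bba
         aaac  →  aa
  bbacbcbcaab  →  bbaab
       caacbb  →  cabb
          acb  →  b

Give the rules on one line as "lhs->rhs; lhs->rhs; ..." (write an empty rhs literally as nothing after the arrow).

  | babcccc => baccc => bcc => c
  | bba
  | aaac => aa
  | bbacbcbcaab => bbbcbcaab => bbbcaab => bbaab

ac->; bc->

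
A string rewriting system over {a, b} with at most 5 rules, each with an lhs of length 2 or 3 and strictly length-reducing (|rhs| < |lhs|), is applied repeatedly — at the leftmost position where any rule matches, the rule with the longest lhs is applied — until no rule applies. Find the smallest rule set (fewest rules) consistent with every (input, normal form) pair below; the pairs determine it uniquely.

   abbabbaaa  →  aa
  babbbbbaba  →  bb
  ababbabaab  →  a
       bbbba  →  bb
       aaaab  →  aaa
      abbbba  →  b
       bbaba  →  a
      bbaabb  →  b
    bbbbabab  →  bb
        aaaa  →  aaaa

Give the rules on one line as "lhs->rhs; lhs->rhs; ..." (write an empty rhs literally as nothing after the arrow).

  | abbabbaaa => babbaaa => bbaaa => aa
  | babbbbbaba => bbbbbaba => bbbba => bb
  | ababbabaab => abbabaab => babaab => baab => aab => a
  | bbbba => bb

ab->; ba->a; bab->b; bba->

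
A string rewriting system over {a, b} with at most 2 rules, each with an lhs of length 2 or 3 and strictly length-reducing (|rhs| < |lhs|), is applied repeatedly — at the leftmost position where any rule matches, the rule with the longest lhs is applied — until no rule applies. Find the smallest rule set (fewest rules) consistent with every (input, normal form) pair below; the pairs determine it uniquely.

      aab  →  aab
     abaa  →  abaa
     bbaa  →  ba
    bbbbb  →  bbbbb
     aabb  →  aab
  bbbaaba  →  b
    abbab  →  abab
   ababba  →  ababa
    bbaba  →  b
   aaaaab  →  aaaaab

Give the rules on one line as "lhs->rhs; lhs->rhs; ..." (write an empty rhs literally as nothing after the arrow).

abb->ab; bba->b

  | aab
  | abaa
  | bbaa => ba
  | bbbbb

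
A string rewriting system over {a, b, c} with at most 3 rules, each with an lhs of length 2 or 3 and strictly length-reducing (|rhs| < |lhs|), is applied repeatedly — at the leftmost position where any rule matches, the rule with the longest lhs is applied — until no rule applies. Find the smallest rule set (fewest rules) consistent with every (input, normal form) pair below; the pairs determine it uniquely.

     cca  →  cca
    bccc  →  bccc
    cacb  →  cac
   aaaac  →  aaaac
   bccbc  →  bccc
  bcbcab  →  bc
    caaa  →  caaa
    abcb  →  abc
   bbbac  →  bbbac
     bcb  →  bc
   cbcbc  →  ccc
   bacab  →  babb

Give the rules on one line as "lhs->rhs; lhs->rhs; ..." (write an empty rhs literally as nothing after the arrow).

  | cca
  | bccc
  | cacb => cac
  | aaaac

cab->bb; cb->c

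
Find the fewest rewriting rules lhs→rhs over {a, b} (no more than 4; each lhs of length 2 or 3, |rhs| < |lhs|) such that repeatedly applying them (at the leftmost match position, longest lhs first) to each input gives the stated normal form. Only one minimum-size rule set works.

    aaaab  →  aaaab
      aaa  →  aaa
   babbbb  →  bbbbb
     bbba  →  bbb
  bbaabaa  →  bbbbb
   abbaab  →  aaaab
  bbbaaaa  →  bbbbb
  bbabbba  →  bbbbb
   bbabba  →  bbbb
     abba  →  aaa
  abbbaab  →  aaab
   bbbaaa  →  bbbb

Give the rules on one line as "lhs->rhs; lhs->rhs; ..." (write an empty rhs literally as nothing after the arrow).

  | aaaab
  | aaa
  | babbbb => bbbbb
  | bbba => bbb

abb->aa; ba->b; baa->bb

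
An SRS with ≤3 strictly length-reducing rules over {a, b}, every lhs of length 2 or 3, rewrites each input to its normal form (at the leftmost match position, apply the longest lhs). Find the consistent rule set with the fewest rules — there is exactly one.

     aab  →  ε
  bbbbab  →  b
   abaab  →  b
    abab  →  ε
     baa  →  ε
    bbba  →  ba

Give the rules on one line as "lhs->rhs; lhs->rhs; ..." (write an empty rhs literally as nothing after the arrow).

  | aab => bb => ε
  | bbbbab => bbab => ab => b
  | abaab => baab => bbb => b
  | abab => bab => bb => ε

aa->b; ab->b; bb->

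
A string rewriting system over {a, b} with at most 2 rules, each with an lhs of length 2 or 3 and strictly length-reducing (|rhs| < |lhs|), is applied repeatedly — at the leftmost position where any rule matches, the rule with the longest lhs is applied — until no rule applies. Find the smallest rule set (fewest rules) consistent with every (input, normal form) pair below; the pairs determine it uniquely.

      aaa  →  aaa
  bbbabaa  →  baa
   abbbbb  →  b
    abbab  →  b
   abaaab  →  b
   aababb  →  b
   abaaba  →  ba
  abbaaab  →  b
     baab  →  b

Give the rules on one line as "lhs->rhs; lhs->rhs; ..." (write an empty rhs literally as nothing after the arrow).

ab->b; bb->b

  | aaa
  | bbbabaa => bbabaa => babaa => bbaa => baa
  | abbbbb => bbbbb => bbbb => bbb => bb => b
  | abbab => bbab => bab => bb => b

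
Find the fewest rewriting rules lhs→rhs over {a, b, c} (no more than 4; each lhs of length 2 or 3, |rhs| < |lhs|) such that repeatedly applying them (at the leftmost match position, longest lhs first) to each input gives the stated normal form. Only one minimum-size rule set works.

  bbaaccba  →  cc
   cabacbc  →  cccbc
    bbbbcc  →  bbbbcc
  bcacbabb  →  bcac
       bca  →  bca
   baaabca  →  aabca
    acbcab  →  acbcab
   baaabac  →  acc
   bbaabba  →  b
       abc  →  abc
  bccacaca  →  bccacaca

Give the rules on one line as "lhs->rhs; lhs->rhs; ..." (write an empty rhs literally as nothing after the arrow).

  | bbaaccba => baccba => ccba => cc
  | cabacbc => cccbc
  | bbbbcc
  | bcacbabb => bcacbb => bcac

aba->c; ba->; cbb->c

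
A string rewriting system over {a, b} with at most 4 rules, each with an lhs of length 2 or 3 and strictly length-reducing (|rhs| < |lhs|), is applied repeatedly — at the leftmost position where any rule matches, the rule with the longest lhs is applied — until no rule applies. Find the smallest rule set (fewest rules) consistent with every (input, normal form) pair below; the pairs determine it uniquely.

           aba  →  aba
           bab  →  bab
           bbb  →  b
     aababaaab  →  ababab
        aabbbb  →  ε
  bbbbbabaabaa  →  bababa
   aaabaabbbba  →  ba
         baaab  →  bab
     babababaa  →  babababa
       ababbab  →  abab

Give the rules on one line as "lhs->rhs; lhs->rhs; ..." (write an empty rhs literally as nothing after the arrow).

  | aba
  | bab
  | bbb => b
  | aababaaab => ababaaab => ababaab => ababab

aa->a; abb->; bb->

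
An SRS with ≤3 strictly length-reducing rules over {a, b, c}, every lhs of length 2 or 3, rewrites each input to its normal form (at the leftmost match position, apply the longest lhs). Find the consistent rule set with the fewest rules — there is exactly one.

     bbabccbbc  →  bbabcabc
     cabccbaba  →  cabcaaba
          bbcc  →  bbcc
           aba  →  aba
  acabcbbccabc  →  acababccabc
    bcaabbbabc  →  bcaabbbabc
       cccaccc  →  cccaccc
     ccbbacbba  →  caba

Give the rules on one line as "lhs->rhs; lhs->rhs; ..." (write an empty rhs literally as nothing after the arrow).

baa->; cb->a

  | bbabccbbc => bbabcabc
  | cabccbaba => cabcaaba
  | bbcc
  | aba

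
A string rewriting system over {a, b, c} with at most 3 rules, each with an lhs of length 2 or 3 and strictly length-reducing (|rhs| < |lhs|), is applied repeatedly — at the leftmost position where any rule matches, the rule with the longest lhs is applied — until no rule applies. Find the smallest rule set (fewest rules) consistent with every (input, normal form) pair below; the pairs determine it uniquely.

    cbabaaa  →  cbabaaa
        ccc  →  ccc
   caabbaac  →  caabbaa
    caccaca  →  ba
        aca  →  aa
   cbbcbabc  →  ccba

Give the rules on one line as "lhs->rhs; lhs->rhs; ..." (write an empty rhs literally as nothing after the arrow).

ac->a; bc->c; cac->b

  | cbabaaa
  | ccc
  | caabbaac => caabbaa
  | caccaca => bcaca => caca => ba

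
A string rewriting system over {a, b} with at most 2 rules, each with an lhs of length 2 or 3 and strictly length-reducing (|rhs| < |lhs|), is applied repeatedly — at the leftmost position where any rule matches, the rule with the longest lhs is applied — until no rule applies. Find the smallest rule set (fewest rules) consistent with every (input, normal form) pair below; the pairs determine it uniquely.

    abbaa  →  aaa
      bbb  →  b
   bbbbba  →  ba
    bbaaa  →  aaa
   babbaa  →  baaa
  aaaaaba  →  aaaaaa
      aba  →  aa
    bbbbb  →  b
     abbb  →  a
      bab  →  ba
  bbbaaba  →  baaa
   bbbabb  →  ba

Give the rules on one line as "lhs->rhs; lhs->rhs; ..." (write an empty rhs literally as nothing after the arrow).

  | abbaa => abaa => aaa
  | bbb => b
  | bbbbba => bbba => ba
  | bbaaa => aaa

ab->a; bb->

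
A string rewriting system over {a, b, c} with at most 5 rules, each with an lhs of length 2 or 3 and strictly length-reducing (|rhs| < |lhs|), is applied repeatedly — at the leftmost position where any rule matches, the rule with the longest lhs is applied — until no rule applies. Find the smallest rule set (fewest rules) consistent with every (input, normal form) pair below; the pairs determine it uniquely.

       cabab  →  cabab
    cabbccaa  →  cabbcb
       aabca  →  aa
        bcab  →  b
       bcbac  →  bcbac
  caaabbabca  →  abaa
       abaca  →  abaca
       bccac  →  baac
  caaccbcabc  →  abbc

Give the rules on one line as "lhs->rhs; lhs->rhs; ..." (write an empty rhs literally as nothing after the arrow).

aaa->cb; bbb->ba; bca->; cc->a

  | cabab
  | cabbccaa => cabbaaa => cabbcb
  | aabca => aa
  | bcab => b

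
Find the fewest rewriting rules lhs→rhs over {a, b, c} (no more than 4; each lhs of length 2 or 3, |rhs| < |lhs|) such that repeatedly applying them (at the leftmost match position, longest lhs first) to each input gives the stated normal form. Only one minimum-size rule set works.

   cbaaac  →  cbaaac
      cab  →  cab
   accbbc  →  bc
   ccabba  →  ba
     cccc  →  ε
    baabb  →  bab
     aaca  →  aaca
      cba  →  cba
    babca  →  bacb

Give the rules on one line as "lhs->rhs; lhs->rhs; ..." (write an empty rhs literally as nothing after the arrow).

abb->b; bca->cb; cc->

  | cbaaac
  | cab
  | accbbc => abbc => bc
  | ccabba => abba => ba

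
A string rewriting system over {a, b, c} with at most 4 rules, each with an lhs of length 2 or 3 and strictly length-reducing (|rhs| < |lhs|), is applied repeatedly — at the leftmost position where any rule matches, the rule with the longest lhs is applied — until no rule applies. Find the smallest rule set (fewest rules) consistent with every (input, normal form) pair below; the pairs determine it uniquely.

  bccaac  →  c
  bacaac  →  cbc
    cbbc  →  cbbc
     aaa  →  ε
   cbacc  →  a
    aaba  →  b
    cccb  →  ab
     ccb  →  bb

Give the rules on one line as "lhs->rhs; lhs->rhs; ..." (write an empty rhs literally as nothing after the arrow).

  | bccaac => bbaac => bac => c
  | bacaac => caac => cbc
  | cbbc
  | aaa => ba => ε

aa->b; ba->; cc->b; ccc->a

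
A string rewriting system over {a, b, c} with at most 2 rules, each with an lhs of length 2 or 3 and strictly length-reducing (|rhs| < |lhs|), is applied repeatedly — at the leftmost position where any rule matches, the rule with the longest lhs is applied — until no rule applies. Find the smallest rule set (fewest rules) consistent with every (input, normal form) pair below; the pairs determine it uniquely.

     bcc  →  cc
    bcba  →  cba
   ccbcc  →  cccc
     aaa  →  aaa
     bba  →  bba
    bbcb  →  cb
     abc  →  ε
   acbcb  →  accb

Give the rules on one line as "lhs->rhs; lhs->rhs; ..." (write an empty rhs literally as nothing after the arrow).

abc->; bc->c

  | bcc => cc
  | bcba => cba
  | ccbcc => cccc
  | aaa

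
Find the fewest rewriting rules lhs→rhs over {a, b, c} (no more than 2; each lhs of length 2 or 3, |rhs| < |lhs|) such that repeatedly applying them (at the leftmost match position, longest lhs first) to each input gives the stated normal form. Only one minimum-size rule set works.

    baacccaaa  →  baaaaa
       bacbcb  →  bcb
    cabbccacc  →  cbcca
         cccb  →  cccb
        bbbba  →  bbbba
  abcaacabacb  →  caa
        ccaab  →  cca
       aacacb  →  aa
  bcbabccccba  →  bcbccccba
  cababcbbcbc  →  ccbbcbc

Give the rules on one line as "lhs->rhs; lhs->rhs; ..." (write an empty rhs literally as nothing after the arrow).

  | baacccaaa => baaccaaa => baacaaa => baaaaa
  | bacbcb => babcb => bcb
  | cabbccacc => cbccacc => cbccac => cbcca
  | cccb

ab->; ac->a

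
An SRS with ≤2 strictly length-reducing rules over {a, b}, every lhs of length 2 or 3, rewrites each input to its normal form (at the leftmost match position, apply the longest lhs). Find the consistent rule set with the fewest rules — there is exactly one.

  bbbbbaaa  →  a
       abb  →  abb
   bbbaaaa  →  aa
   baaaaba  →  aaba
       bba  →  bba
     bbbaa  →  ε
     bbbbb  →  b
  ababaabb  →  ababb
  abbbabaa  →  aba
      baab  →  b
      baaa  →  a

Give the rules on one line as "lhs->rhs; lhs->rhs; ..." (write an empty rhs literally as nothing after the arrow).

baa->; bbb->b

  | bbbbbaaa => bbbaaa => baaa => a
  | abb
  | bbbaaaa => baaaa => aa
  | baaaaba => aaba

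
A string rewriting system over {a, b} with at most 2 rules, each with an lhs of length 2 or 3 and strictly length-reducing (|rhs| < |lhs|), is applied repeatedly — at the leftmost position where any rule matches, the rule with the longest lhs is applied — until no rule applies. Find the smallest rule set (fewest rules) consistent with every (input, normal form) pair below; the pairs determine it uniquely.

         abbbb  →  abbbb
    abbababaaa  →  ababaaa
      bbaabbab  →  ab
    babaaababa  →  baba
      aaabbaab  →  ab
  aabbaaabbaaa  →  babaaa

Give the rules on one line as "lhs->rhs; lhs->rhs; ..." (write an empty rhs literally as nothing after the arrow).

aab->; bba->

  | abbbb
  | abbababaaa => ababaaa
  | bbaabbab => abbab => ab
  | babaaababa => babaaba => baba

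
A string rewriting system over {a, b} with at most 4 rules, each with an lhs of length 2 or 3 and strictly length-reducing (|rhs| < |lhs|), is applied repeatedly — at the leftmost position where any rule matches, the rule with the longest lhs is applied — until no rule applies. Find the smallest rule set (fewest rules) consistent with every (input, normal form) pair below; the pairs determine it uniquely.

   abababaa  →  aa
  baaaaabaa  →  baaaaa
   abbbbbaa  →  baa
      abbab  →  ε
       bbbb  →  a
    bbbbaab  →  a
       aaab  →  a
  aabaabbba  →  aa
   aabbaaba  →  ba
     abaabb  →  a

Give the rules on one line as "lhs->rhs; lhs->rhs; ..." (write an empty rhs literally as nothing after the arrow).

aab->; ab->b; bb->a

  | abababaa => bababaa => bbabaa => aabaa => aa
  | baaaaabaa => baaaaa
  | abbbbbaa => bbbbbaa => abbbaa => bbbaa => abaa => baa
  | abbab => bbab => aab => ε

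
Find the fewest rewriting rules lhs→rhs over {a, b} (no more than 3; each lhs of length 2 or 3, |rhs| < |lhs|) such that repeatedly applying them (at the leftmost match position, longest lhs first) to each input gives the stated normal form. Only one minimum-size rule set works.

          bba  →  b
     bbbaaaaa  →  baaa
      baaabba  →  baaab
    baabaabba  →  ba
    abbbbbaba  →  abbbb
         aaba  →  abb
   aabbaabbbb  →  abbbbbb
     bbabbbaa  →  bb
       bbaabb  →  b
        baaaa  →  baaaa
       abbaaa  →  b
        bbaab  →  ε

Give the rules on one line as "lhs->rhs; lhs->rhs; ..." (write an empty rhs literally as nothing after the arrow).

aba->bb; bab->; bba->b

  | bba => b
  | bbbaaaaa => bbaaaa => baaa
  | baaabba => baaab
  | baabaabba => babbabba => babba => ba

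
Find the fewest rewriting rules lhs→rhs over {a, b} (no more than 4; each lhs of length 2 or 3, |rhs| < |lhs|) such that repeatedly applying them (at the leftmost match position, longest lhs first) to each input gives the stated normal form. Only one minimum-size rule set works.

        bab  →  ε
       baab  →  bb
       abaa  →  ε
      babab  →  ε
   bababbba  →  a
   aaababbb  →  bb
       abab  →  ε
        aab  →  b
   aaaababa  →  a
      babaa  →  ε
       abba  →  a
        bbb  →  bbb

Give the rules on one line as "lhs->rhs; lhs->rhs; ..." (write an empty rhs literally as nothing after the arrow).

aa->; ab->; ba->a; baa->b

  | bab => ab => ε
  | baab => bb
  | abaa => aa => ε
  | babab => abab => ab => ε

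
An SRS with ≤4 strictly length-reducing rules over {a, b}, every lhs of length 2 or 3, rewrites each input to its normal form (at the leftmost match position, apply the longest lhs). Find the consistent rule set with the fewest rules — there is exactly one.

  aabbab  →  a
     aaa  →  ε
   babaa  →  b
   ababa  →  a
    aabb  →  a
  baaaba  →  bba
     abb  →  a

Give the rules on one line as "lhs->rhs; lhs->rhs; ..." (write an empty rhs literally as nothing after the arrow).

aa->a; aaa->; ab->a

  | aabbab => abbab => abab => aab => ab => a
  | aaa => ε
  | babaa => baaa => b
  | ababa => aaba => aba => aa => a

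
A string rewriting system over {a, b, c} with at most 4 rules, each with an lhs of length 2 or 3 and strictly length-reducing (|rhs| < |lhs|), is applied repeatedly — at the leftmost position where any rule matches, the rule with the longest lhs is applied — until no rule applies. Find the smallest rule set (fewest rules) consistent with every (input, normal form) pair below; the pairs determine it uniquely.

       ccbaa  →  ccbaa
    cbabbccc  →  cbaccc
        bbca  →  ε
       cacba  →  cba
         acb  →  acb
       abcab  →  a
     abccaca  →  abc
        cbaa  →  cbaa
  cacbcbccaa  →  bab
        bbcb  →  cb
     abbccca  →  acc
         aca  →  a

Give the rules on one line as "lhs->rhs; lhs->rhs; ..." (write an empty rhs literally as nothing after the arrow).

  | ccbaa
  | cbabbccc => cbaccc
  | bbca => ca => ε
  | cacba => cba

bb->; ca->; cbc->ba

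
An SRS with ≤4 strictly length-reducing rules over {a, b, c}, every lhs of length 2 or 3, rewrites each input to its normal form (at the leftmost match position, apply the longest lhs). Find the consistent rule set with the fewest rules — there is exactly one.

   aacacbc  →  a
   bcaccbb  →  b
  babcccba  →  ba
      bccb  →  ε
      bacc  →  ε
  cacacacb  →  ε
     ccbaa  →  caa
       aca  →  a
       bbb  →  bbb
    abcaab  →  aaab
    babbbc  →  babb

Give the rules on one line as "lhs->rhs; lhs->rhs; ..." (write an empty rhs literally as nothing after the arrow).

  | aacacbc => aacbc => abc => a
  | bcaccbb => accbb => cbb => b
  | babcccba => baccba => bcba => ba
  | bccb => cb => ε

ac->; bc->; cb->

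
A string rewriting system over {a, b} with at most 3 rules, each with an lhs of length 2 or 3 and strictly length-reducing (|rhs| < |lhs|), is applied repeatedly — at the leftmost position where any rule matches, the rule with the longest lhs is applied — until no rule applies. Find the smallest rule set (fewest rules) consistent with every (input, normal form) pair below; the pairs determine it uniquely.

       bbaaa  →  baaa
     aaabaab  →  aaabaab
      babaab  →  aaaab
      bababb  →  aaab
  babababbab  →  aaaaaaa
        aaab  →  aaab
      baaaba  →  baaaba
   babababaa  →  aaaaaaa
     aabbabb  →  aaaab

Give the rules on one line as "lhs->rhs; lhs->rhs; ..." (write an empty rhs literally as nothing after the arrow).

bab->aa; bb->b

  | bbaaa => baaa
  | aaabaab
  | babaab => aaaab
  | bababb => aaabb => aaab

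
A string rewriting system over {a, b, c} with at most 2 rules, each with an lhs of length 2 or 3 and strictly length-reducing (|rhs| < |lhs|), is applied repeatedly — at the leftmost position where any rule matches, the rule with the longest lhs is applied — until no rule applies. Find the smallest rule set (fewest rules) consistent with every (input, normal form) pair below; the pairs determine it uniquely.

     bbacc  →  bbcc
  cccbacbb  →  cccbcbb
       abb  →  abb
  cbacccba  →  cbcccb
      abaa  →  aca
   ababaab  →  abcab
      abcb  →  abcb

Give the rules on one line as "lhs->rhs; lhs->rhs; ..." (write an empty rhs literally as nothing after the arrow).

  | bbacc => bbcc
  | cccbacbb => cccbcbb
  | abb
  | cbacccba => cbcccba => cbcccb

ba->b; baa->ca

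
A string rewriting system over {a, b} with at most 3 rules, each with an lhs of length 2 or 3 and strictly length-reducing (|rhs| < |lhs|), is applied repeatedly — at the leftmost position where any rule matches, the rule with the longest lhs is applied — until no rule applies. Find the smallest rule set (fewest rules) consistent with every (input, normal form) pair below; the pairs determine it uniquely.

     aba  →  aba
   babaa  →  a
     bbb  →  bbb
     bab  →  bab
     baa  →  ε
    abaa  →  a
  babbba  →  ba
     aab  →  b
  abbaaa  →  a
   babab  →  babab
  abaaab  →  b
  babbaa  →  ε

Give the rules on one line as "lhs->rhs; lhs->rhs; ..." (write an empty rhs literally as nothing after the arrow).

  | aba
  | babaa => baaa => aaa => a
  | bbb
  | bab

aa->; abb->aa; baa->aa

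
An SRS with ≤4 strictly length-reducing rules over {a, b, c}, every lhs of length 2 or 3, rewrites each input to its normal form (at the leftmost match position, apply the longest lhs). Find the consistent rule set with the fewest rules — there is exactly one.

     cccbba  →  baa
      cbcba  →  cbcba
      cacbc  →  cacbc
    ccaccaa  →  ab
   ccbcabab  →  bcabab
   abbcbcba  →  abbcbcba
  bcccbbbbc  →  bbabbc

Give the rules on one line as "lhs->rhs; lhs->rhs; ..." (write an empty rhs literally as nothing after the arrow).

  | cccbba => cbba => baa
  | cbcba
  | cacbc
  | ccaccaa => accaa => aaa => ab

aaa->ab; cbb->ba; cc->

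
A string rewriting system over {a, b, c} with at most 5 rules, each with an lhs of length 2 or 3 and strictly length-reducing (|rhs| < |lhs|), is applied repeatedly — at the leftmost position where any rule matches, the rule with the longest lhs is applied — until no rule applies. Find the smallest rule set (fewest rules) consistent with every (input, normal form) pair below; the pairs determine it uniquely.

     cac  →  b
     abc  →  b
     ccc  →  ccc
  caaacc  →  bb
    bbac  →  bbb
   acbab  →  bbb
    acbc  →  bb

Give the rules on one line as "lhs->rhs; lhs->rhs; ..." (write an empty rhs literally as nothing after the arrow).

  | cac => bc => b
  | abc => bc => b
  | ccc
  | caaacc => baacc => babc => bbc => bb

ab->b; ac->b; bc->b; ca->b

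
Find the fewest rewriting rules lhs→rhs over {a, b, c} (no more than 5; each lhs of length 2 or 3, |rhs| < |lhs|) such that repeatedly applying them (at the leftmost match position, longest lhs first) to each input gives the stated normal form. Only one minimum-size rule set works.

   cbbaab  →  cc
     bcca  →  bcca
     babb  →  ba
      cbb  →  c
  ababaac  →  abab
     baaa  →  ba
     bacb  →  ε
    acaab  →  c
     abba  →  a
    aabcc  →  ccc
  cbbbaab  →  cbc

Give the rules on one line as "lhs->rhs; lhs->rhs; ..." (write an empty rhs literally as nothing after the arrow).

aa->a; aab->c; ac->; bb->

  | cbbaab => caab => cc
  | bcca
  | babb => ba
  | cbb => c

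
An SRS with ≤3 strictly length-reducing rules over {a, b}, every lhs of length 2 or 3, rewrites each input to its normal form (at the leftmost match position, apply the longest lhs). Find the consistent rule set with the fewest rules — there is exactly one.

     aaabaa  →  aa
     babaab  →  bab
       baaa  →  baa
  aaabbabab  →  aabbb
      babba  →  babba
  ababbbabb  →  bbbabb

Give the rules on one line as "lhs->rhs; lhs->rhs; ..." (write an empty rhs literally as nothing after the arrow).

aaa->aa; aba->

  | aaabaa => aabaa => aa
  | babaab => bab
  | baaa => baa
  | aaabbabab => aabbabab => aabbb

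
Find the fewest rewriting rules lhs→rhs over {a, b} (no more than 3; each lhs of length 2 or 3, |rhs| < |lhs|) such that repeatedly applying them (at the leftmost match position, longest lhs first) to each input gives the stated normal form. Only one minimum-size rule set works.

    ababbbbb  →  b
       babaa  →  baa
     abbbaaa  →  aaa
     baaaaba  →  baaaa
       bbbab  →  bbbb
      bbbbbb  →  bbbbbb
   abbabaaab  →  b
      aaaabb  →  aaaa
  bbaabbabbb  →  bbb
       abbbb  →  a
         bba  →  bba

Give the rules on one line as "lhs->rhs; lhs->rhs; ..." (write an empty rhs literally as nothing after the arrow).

ab->b; aba->a; abb->a

  | ababbbbb => abbbbb => abbb => ab => b
  | babaa => baa
  | abbbaaa => abaaa => aaa
  | baaaaba => baaaa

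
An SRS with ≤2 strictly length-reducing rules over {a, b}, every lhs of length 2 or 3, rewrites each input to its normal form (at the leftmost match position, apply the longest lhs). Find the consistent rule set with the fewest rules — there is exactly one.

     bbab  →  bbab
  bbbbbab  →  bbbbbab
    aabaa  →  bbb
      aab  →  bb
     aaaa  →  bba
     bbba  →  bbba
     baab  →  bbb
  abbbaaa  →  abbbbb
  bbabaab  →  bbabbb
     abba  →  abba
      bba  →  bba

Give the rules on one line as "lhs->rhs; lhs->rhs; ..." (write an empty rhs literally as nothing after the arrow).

  | bbab
  | bbbbbab
  | aabaa => bbaa => bbb
  | aab => bb

aa->b; aaa->bb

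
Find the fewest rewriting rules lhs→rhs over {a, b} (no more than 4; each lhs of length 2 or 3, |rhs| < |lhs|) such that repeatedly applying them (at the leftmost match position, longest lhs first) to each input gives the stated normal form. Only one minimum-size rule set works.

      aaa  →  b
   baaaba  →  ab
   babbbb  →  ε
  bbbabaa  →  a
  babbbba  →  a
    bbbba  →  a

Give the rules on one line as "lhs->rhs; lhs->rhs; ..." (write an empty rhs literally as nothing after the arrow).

  | aaa => b
  | baaaba => aaba => ab
  | babbbb => bbbb => bb => ε
  | bbbabaa => babaa => baa => a

aaa->b; aba->b; ba->; bb->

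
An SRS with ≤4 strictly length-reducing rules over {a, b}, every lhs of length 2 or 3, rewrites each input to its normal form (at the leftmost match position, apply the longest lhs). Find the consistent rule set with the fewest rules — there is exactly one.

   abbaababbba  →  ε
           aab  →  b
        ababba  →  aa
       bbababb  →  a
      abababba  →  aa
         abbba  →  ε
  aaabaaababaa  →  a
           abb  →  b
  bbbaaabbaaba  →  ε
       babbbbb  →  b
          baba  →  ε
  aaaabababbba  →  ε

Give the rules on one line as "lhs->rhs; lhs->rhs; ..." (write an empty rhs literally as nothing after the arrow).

ab->b; abb->ab; ba->; bb->a

  | abbaababbba => abaababbba => baababbba => ababbba => babbba => bbba => aba => ba => ε
  | aab => ab => b
  | ababba => babba => bba => aa
  | bbababb => aababb => ababb => babb => bb => a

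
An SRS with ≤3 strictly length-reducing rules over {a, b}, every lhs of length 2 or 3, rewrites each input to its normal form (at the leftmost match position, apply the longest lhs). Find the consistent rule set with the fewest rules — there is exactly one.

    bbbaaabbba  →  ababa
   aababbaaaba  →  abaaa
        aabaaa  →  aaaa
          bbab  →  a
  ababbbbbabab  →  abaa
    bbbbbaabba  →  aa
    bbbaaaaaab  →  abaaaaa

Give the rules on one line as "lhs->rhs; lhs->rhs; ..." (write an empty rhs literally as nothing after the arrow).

  | bbbaaabbba => abaaabbba => abaabba => ababa
  | aababbaaaba => aabbaaaba => abaaaba => abaaa
  | aabaaa => aaaa
  | bbab => aab => a

aab->a; bb->a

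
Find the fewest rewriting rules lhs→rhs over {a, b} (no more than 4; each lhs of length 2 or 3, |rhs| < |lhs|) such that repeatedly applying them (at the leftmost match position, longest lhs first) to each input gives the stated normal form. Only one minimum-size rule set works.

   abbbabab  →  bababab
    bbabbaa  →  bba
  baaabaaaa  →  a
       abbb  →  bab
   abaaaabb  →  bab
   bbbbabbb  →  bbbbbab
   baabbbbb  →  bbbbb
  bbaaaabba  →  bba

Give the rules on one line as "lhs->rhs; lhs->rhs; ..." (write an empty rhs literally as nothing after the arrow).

aa->a; aab->ba; abb->ba; baa->

  | abbbabab => bababab
  | bbabbaa => bbbaaa => bba
  | baaabaaaa => abaaaa => aaa => aa => a
  | abbb => bab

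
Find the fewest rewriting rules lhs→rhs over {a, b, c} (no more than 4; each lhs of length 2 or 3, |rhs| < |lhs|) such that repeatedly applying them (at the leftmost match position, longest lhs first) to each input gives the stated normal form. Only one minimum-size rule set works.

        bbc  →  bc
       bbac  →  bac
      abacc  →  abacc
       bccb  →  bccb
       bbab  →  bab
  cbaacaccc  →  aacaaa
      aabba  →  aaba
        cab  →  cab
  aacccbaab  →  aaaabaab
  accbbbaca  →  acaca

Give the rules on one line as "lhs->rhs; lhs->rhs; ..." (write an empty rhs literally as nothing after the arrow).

bb->b; cba->a; ccc->aa

  | bbc => bc
  | bbac => bac
  | abacc
  | bccb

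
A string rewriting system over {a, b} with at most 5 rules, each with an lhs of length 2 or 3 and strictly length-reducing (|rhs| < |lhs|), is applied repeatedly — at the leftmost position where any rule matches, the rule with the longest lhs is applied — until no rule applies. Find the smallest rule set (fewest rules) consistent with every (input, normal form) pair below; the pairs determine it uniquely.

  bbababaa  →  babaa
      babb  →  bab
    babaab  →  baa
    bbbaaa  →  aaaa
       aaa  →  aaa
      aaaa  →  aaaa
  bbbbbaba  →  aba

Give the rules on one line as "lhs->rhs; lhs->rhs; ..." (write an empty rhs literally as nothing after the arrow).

aab->bb; bb->b; bba->; bbb->a

  | bbababaa => babaa
  | babb => bab
  | babaab => babbb => baa
  | bbbaaa => aaaa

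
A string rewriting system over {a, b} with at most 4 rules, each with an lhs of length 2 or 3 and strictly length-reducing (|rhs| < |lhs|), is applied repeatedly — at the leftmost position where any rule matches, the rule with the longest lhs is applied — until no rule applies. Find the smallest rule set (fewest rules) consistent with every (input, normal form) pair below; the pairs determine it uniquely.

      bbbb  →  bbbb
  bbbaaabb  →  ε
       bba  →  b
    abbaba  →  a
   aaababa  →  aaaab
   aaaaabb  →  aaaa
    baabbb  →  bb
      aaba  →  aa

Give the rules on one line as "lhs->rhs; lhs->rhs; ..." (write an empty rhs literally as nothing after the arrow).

  | bbbb
  | bbbaaabb => bbababb => bbaabb => babbb => babb => bab => ba => ε
  | bba => b
  | abbaba => aba => a

abb->; ba->; baa->ab; bab->ba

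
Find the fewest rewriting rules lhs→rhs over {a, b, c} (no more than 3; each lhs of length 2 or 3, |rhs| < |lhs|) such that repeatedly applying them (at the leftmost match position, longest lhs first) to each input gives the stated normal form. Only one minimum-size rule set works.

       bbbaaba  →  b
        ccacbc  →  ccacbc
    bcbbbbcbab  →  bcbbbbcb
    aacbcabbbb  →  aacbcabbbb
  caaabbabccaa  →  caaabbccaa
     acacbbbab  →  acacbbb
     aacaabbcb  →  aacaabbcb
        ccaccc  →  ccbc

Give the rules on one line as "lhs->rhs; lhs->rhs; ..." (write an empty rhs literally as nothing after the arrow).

acc->b; ba->

  | bbbaaba => bbaba => bba => b
  | ccacbc
  | bcbbbbcbab => bcbbbbcb
  | aacbcabbbb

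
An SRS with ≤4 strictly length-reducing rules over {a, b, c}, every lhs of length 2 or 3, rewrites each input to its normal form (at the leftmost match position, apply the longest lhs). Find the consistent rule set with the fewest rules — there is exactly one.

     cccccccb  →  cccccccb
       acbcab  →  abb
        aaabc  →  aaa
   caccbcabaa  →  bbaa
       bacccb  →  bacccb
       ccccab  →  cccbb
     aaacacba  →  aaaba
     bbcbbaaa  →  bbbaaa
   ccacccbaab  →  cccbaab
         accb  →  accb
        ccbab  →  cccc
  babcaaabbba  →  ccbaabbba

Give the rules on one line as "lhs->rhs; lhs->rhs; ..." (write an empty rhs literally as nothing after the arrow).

  | cccccccb
  | acbcab => acab => abb
  | aaabc => aaa
  | caccbcabaa => bccbcabaa => cbcabaa => cabaa => bbaa

bab->cc; bc->; ca->b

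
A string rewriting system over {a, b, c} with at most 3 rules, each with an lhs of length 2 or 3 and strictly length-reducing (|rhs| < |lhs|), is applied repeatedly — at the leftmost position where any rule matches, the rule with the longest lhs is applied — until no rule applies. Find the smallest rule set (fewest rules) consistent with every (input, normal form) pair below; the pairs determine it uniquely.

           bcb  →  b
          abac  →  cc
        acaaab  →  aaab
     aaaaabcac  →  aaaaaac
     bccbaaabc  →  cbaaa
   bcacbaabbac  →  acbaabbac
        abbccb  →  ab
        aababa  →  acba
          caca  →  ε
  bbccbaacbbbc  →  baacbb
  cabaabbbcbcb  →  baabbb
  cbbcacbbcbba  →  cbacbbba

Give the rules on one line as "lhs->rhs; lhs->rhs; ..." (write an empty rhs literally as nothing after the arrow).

aba->c; bc->; ca->

  | bcb => b
  | abac => cc
  | acaaab => aaab
  | aaaaabcac => aaaaaac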